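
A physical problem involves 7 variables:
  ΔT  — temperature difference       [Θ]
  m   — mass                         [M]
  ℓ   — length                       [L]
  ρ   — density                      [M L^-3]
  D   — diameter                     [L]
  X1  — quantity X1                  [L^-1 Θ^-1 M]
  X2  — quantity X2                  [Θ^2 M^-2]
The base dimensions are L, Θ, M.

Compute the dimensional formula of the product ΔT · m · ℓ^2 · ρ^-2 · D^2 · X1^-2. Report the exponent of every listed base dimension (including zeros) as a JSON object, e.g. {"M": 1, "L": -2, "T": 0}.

Exponent matrix [L,Θ,M] × [ΔT,m,ℓ,ρ,D,X1,X2]:
  L: [ 0  0  1 -3  1 -1  0]
  Θ: [ 1  0  0  0  0 -1  2]
  M: [ 0  1  0  1  0  1 -2]
  [L]: (1)·0+(1)·0+(2)·1+(-2)·-3+(2)·1+(-2)·-1 = 12
  [Θ]: (1)·1+(1)·0+(2)·0+(-2)·0+(2)·0+(-2)·-1 = 3
  [M]: (1)·0+(1)·1+(2)·0+(-2)·1+(2)·0+(-2)·1 = -3
⇒ L^12 Θ^3 M^-3

{"L": 12, "Θ": 3, "M": -3}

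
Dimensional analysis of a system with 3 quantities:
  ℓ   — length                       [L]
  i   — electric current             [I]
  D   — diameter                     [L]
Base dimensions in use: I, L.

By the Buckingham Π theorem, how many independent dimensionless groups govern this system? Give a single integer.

1

Exponent matrix [I,L] × [ℓ,i,D]:
  I: [ 0  1  0]
  L: [ 1  0  1]
Row reduction gives pivot columns ℓ,i; rank = 2
3 vars − rank 2 = 1 Π group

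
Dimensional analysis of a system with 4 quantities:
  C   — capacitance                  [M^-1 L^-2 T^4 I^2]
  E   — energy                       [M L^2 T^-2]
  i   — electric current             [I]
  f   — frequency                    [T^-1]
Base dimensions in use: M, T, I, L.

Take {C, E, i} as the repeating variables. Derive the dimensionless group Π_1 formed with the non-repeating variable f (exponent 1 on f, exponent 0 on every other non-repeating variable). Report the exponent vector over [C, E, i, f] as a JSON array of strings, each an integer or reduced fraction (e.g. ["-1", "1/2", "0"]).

["1/2", "1/2", "-1", "1"]

Dimensional matrix (M×T×I×L by C×E×i×f):
  M: [-1  1  0  0]
  T: [ 4 -2  0 -1]
  I: [ 2  0  1  0]
  L: [-2  2  0  0]
Row reduction gives pivot columns C,E,i; rank = 3
Repeat: C,E,i; free: f
RREF:
  r0: [   1    0    0 -1/2]
  r1: [   0    1    0 -1/2]
  r2: [   0    0    1    1]
  r3: [   0    0    0    0]
Fix exponent of f at 1; solve each RREF row for its pivot's exponent:
  r0: exp(C) + (-1/2)·1 = 0 ⇒ exp(C) = 1/2
  r1: exp(E) + (-1/2)·1 = 0 ⇒ exp(E) = 1/2
  r2: exp(i) + (1)·1 = 0 ⇒ exp(i) = -1
Π_1 = C^(1/2) · E^(1/2) · i^-1 · f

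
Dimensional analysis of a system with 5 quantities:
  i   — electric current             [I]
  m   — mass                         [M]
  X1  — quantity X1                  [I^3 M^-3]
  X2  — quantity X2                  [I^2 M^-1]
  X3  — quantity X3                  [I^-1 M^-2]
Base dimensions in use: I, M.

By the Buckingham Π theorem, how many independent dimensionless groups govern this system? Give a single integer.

Dimensional matrix (I×M by i×m×X1×X2×X3):
  I: [ 1  0  3  2 -1]
  M: [ 0  1 -3 -1 -2]
Echelon form has 2 nonzero rows (pivots: i,m)
n=5, r=2 ⇒ 3 dimensionless groups

3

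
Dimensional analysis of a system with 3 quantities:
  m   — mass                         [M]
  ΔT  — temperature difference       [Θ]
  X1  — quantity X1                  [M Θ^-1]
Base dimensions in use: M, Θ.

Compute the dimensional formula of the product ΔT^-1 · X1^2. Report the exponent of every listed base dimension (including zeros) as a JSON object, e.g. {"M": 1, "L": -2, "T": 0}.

Write exponents as rows M,Θ / cols m,ΔT,X1:
  M: [ 1  0  1]
  Θ: [ 0  1 -1]
  [M]: (-1)·0+(2)·1 = 2
  [Θ]: (-1)·1+(2)·-1 = -3
⇒ M^2 Θ^-3

{"M": 2, "Θ": -3}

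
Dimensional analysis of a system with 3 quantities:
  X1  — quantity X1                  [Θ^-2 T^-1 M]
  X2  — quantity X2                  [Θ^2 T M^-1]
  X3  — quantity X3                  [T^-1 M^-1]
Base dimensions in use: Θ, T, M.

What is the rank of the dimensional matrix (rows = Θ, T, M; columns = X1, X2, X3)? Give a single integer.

2

Exponent matrix [Θ,T,M] × [X1,X2,X3]:
  Θ: [-2  2  0]
  T: [-1  1 -1]
  M: [ 1 -1 -1]
Row reduction gives pivot columns X1,X3; rank = 2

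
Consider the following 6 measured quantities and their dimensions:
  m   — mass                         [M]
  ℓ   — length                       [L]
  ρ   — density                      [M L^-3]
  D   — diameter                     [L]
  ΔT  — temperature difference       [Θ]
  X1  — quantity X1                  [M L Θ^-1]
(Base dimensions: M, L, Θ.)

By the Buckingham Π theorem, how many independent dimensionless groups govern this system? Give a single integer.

3

Exponent matrix [M,L,Θ] × [m,ℓ,ρ,D,ΔT,X1]:
  M: [ 1  0  1  0  0  1]
  L: [ 0  1 -3  1  0  1]
  Θ: [ 0  0  0  0  1 -1]
Echelon form has 3 nonzero rows (pivots: m,ℓ,ΔT)
Π count = n − r = 6 − 3 = 3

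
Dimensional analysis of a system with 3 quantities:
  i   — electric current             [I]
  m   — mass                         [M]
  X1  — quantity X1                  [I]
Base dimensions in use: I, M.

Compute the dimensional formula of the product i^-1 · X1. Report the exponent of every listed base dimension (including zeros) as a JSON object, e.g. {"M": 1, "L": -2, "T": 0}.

{"I": 0, "M": 0}

Write exponents as rows I,M / cols i,m,X1:
  I: [ 1  0  1]
  M: [ 0  1  0]
  [I]: (-1)·1+(1)·1 = 0
  [M]: (-1)·0+(1)·0 = 0
⇒ 1 (dimensionless)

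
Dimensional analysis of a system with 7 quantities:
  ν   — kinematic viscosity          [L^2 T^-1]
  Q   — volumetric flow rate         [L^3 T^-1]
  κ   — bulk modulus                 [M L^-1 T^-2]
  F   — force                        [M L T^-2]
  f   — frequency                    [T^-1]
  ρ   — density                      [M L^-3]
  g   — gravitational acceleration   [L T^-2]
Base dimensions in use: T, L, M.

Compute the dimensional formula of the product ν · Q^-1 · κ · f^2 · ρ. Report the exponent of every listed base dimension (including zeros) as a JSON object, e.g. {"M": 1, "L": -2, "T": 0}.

{"T": -4, "L": -5, "M": 2}

Write exponents as rows T,L,M / cols ν,Q,κ,F,f,ρ,g:
  T: [-1 -1 -2 -2 -1  0 -2]
  L: [ 2  3 -1  1  0 -3  1]
  M: [ 0  0  1  1  0  1  0]
  [T]: (1)·-1+(-1)·-1+(1)·-2+(2)·-1+(1)·0 = -4
  [L]: (1)·2+(-1)·3+(1)·-1+(2)·0+(1)·-3 = -5
  [M]: (1)·0+(-1)·0+(1)·1+(2)·0+(1)·1 = 2
⇒ T^-4 L^-5 M^2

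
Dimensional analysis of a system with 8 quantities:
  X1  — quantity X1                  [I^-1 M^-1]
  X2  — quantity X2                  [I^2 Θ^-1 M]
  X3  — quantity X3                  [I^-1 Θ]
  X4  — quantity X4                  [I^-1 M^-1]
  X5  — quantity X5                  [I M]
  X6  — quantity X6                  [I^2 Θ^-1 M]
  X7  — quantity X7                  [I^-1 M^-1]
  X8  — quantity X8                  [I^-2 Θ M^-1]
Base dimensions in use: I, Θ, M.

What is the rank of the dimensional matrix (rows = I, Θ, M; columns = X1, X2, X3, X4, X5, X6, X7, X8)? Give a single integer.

2

Write exponents as rows I,Θ,M / cols X1,X2,X3,X4,X5,X6,X7,X8:
  I: [-1  2 -1 -1  1  2 -1 -2]
  Θ: [ 0 -1  1  0  0 -1  0  1]
  M: [-1  1  0 -1  1  1 -1 -1]
Row reduction gives pivot columns X1,X2; rank = 2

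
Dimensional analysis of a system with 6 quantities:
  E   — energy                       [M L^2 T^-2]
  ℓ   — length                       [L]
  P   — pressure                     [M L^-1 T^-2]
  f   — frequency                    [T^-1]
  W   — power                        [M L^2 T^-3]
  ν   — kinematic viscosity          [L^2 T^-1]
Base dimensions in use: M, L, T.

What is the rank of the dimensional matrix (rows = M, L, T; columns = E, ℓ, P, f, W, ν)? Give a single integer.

Dimensional matrix (M×L×T by E×ℓ×P×f×W×ν):
  M: [ 1  0  1  0  1  0]
  L: [ 2  1 -1  0  2  2]
  T: [-2  0 -2 -1 -3 -1]
Echelon form has 3 nonzero rows (pivots: E,ℓ,f)

3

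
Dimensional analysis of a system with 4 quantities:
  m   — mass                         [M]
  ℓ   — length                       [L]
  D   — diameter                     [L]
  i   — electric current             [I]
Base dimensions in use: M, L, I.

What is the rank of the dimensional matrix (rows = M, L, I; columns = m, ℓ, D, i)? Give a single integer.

3

Exponent matrix [M,L,I] × [m,ℓ,D,i]:
  M: [ 1  0  0  0]
  L: [ 0  1  1  0]
  I: [ 0  0  0  1]
Echelon form has 3 nonzero rows (pivots: m,ℓ,i)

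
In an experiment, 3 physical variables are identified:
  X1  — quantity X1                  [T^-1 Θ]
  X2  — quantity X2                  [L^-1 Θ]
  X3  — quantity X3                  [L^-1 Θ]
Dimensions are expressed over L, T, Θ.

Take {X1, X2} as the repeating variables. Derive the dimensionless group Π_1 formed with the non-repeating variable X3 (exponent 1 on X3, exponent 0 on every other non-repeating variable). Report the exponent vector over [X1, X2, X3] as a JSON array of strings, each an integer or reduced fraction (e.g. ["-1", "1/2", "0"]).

["0", "-1", "1"]

Dimensional matrix (L×T×Θ by X1×X2×X3):
  L: [ 0 -1 -1]
  T: [-1  0  0]
  Θ: [ 1  1  1]
Row reduction gives pivot columns X1,X2; rank = 2
Repeat: X1,X2; free: X3
RREF:
  r0: [   1    0    0]
  r1: [   0    1    1]
  r2: [   0    0    0]
Fix exponent of X3 at 1; solve each RREF row for its pivot's exponent:
  r0: exp(X1) + (0)·1 = 0 ⇒ exp(X1) = 0
  r1: exp(X2) + (1)·1 = 0 ⇒ exp(X2) = -1
Π_1 = X2^-1 · X3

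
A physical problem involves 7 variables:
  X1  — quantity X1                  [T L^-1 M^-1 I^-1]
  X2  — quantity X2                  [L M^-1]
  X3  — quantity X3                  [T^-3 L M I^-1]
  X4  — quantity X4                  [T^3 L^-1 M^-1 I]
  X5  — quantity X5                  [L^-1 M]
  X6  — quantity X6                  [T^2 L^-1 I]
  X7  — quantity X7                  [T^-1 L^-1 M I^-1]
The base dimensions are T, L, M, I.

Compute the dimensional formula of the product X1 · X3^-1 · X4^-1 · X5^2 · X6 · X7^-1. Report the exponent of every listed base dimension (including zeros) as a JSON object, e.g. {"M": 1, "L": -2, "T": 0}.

Dimensional matrix (T×L×M×I by X1×X2×X3×X4×X5×X6×X7):
  T: [ 1  0 -3  3  0  2 -1]
  L: [-1  1  1 -1 -1 -1 -1]
  M: [-1 -1  1 -1  1  0  1]
  I: [-1  0 -1  1  0  1 -1]
  [T]: (1)·1+(-1)·-3+(-1)·3+(2)·0+(1)·2+(-1)·-1 = 4
  [L]: (1)·-1+(-1)·1+(-1)·-1+(2)·-1+(1)·-1+(-1)·-1 = -3
  [M]: (1)·-1+(-1)·1+(-1)·-1+(2)·1+(1)·0+(-1)·1 = 0
  [I]: (1)·-1+(-1)·-1+(-1)·1+(2)·0+(1)·1+(-1)·-1 = 1
⇒ T^4 L^-3 I

{"T": 4, "L": -3, "M": 0, "I": 1}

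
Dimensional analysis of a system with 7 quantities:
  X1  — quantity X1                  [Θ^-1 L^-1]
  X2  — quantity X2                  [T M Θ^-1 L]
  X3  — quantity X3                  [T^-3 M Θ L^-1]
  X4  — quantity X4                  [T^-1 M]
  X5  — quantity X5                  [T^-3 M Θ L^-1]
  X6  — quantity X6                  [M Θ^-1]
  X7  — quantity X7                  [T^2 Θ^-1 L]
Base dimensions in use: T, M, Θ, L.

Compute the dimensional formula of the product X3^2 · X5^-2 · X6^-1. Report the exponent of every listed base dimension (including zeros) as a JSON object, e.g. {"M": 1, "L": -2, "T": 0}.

{"T": 0, "M": -1, "Θ": 1, "L": 0}

Dimensional matrix (T×M×Θ×L by X1×X2×X3×X4×X5×X6×X7):
  T: [ 0  1 -3 -1 -3  0  2]
  M: [ 0  1  1  1  1  1  0]
  Θ: [-1 -1  1  0  1 -1 -1]
  L: [-1  1 -1  0 -1  0  1]
  [T]: (2)·-3+(-2)·-3+(-1)·0 = 0
  [M]: (2)·1+(-2)·1+(-1)·1 = -1
  [Θ]: (2)·1+(-2)·1+(-1)·-1 = 1
  [L]: (2)·-1+(-2)·-1+(-1)·0 = 0
⇒ M^-1 Θ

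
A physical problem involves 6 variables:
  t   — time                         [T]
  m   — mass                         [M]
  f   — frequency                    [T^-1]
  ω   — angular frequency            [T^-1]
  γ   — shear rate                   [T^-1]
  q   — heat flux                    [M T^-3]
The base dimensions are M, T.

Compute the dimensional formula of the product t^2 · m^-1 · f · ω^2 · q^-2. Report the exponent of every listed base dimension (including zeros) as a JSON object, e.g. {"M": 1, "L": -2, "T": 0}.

Exponent matrix [M,T] × [t,m,f,ω,γ,q]:
  M: [ 0  1  0  0  0  1]
  T: [ 1  0 -1 -1 -1 -3]
  [M]: (2)·0+(-1)·1+(1)·0+(2)·0+(-2)·1 = -3
  [T]: (2)·1+(-1)·0+(1)·-1+(2)·-1+(-2)·-3 = 5
⇒ M^-3 T^5

{"M": -3, "T": 5}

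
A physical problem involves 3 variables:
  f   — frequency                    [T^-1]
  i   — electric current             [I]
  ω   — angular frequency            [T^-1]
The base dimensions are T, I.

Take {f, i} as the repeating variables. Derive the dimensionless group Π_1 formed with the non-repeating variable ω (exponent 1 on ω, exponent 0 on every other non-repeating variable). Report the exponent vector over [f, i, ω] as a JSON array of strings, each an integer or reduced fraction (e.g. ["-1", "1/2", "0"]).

Exponent matrix [T,I] × [f,i,ω]:
  T: [-1  0 -1]
  I: [ 0  1  0]
RREF → pivots at {f,i} ⇒ r = 2
Repeat: f,i; free: ω
RREF:
  r0: [   1    0    1]
  r1: [   0    1    0]
Fix exponent of ω at 1; solve each RREF row for its pivot's exponent:
  r0: exp(f) + (1)·1 = 0 ⇒ exp(f) = -1
  r1: exp(i) + (0)·1 = 0 ⇒ exp(i) = 0
Π_1 = f^-1 · ω

["-1", "0", "1"]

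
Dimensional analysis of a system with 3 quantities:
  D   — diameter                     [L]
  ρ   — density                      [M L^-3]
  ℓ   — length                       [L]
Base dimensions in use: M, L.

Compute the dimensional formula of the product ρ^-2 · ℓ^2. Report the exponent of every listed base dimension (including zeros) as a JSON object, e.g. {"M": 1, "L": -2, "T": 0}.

{"M": -2, "L": 8}

Exponent matrix [M,L] × [D,ρ,ℓ]:
  M: [ 0  1  0]
  L: [ 1 -3  1]
  [M]: (-2)·1+(2)·0 = -2
  [L]: (-2)·-3+(2)·1 = 8
⇒ M^-2 L^8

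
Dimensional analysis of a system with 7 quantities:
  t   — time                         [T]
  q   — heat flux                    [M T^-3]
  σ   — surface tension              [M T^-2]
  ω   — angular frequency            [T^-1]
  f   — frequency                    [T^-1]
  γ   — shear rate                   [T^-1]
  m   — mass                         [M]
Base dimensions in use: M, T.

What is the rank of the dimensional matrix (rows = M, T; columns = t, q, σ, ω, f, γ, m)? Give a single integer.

2

Write exponents as rows M,T / cols t,q,σ,ω,f,γ,m:
  M: [ 0  1  1  0  0  0  1]
  T: [ 1 -3 -2 -1 -1 -1  0]
Echelon form has 2 nonzero rows (pivots: t,q)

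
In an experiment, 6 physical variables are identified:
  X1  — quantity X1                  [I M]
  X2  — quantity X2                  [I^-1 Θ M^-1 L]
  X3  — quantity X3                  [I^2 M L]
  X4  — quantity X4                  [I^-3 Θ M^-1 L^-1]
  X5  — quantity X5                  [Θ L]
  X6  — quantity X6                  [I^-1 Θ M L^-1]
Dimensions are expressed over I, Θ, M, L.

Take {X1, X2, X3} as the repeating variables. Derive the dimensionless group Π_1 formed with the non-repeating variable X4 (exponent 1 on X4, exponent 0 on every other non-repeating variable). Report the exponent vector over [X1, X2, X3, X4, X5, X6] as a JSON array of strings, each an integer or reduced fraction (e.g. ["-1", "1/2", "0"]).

["-2", "-1", "2", "1", "0", "0"]

Exponent matrix [I,Θ,M,L] × [X1,X2,X3,X4,X5,X6]:
  I: [ 1 -1  2 -3  0 -1]
  Θ: [ 0  1  0  1  1  1]
  M: [ 1 -1  1 -1  0  1]
  L: [ 0  1  1 -1  1 -1]
RREF → pivots at {X1,X2,X3} ⇒ r = 3
Pivot set = {X1,X2,X3}, free = {X4,X5,X6}
RREF:
  r0: [   1    0    0    2    1    4]
  r1: [   0    1    0    1    1    1]
  r2: [   0    0    1   -2    0   -2]
  r3: [   0    0    0    0    0    0]
Fix exponent of X4 at 1, X5 at 0, X6 at 0; solve each RREF row for its pivot's exponent:
  r0: exp(X1) + (2)·1 = 0 ⇒ exp(X1) = -2
  r1: exp(X2) + (1)·1 = 0 ⇒ exp(X2) = -1
  r2: exp(X3) + (-2)·1 = 0 ⇒ exp(X3) = 2
Π_1 = X1^-2 · X2^-1 · X3^2 · X4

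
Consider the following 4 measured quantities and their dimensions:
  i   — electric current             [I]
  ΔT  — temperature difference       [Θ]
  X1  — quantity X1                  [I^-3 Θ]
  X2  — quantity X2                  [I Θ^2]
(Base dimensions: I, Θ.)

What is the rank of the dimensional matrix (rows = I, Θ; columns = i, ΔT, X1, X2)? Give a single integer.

Exponent matrix [I,Θ] × [i,ΔT,X1,X2]:
  I: [ 1  0 -3  1]
  Θ: [ 0  1  1  2]
Echelon form has 2 nonzero rows (pivots: i,ΔT)

2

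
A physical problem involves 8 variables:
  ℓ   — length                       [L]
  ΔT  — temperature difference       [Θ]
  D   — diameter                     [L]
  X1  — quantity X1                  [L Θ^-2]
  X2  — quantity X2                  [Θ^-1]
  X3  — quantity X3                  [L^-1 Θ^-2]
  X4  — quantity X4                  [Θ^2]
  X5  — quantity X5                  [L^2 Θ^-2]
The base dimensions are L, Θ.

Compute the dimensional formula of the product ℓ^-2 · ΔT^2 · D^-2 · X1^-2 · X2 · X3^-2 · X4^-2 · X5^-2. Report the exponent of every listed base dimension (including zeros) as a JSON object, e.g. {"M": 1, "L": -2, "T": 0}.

Exponent matrix [L,Θ] × [ℓ,ΔT,D,X1,X2,X3,X4,X5]:
  L: [ 1  0  1  1  0 -1  0  2]
  Θ: [ 0  1  0 -2 -1 -2  2 -2]
  [L]: (-2)·1+(2)·0+(-2)·1+(-2)·1+(1)·0+(-2)·-1+(-2)·0+(-2)·2 = -8
  [Θ]: (-2)·0+(2)·1+(-2)·0+(-2)·-2+(1)·-1+(-2)·-2+(-2)·2+(-2)·-2 = 9
⇒ L^-8 Θ^9

{"L": -8, "Θ": 9}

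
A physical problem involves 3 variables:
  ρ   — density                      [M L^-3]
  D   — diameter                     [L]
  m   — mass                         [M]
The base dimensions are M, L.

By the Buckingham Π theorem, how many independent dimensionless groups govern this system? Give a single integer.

1

Write exponents as rows M,L / cols ρ,D,m:
  M: [ 1  0  1]
  L: [-3  1  0]
Echelon form has 2 nonzero rows (pivots: ρ,D)
Π count = n − r = 3 − 2 = 1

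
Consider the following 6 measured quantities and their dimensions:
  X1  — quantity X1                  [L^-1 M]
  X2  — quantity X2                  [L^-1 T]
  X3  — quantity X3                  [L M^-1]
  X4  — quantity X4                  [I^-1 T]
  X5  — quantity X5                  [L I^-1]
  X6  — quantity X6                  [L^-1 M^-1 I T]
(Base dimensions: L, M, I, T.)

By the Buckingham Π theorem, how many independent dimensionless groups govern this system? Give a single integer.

3

Write exponents as rows L,M,I,T / cols X1,X2,X3,X4,X5,X6:
  L: [-1 -1  1  0  1 -1]
  M: [ 1  0 -1  0  0 -1]
  I: [ 0  0  0 -1 -1  1]
  T: [ 0  1  0  1  0  1]
RREF → pivots at {X1,X2,X4} ⇒ r = 3
Π count = n − r = 6 − 3 = 3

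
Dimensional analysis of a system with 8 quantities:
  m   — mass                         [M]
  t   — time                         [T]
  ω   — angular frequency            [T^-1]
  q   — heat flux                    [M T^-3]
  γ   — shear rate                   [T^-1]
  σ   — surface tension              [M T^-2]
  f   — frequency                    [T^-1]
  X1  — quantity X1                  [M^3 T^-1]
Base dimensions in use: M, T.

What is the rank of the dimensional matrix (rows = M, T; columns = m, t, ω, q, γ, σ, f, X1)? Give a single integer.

2

Exponent matrix [M,T] × [m,t,ω,q,γ,σ,f,X1]:
  M: [ 1  0  0  1  0  1  0  3]
  T: [ 0  1 -1 -3 -1 -2 -1 -1]
Row reduction gives pivot columns m,t; rank = 2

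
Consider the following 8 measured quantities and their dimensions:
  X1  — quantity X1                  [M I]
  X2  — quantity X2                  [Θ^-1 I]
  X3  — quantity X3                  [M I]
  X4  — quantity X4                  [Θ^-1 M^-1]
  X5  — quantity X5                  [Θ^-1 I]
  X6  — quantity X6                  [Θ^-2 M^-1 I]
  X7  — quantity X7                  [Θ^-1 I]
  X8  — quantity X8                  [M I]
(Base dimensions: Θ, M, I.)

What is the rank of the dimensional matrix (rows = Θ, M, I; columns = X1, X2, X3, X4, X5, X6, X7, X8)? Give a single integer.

Write exponents as rows Θ,M,I / cols X1,X2,X3,X4,X5,X6,X7,X8:
  Θ: [ 0 -1  0 -1 -1 -2 -1  0]
  M: [ 1  0  1 -1  0 -1  0  1]
  I: [ 1  1  1  0  1  1  1  1]
Echelon form has 2 nonzero rows (pivots: X1,X2)

2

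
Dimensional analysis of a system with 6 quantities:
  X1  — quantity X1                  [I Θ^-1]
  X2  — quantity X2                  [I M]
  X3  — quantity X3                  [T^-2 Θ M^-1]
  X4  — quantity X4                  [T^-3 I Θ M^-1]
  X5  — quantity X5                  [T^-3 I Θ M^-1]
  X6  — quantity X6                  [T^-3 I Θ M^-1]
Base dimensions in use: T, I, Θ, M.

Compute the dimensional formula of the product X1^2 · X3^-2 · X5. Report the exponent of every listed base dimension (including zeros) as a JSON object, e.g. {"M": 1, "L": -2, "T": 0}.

Exponent matrix [T,I,Θ,M] × [X1,X2,X3,X4,X5,X6]:
  T: [ 0  0 -2 -3 -3 -3]
  I: [ 1  1  0  1  1  1]
  Θ: [-1  0  1  1  1  1]
  M: [ 0  1 -1 -1 -1 -1]
  [T]: (2)·0+(-2)·-2+(1)·-3 = 1
  [I]: (2)·1+(-2)·0+(1)·1 = 3
  [Θ]: (2)·-1+(-2)·1+(1)·1 = -3
  [M]: (2)·0+(-2)·-1+(1)·-1 = 1
⇒ T I^3 Θ^-3 M

{"T": 1, "I": 3, "Θ": -3, "M": 1}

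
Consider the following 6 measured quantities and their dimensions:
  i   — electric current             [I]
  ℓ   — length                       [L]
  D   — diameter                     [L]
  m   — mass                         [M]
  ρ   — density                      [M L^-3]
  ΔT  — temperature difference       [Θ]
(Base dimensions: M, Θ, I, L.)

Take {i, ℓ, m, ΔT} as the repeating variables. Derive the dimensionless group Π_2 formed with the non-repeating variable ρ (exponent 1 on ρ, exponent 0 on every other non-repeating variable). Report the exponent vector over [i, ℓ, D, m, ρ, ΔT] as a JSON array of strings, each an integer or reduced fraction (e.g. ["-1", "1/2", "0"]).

Exponent matrix [M,Θ,I,L] × [i,ℓ,D,m,ρ,ΔT]:
  M: [ 0  0  0  1  1  0]
  Θ: [ 0  0  0  0  0  1]
  I: [ 1  0  0  0  0  0]
  L: [ 0  1  1  0 -3  0]
Echelon form has 4 nonzero rows (pivots: i,ℓ,m,ΔT)
Repeat: i,ℓ,m,ΔT; free: D,ρ
RREF:
  r0: [   1    0    0    0    0    0]
  r1: [   0    1    1    0   -3    0]
  r2: [   0    0    0    1    1    0]
  r3: [   0    0    0    0    0    1]
Fix exponent of ρ at 1, D at 0; solve each RREF row for its pivot's exponent:
  r0: exp(i) + (0)·1 = 0 ⇒ exp(i) = 0
  r1: exp(ℓ) + (-3)·1 = 0 ⇒ exp(ℓ) = 3
  r2: exp(m) + (1)·1 = 0 ⇒ exp(m) = -1
  r3: exp(ΔT) + (0)·1 = 0 ⇒ exp(ΔT) = 0
Π_2 = ℓ^3 · m^-1 · ρ

["0", "3", "0", "-1", "1", "0"]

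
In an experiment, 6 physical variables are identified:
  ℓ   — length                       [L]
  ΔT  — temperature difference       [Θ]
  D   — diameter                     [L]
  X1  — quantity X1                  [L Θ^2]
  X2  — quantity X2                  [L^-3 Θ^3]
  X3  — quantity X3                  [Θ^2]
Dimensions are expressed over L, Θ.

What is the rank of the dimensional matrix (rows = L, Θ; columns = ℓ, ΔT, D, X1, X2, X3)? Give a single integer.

2

Dimensional matrix (L×Θ by ℓ×ΔT×D×X1×X2×X3):
  L: [ 1  0  1  1 -3  0]
  Θ: [ 0  1  0  2  3  2]
Echelon form has 2 nonzero rows (pivots: ℓ,ΔT)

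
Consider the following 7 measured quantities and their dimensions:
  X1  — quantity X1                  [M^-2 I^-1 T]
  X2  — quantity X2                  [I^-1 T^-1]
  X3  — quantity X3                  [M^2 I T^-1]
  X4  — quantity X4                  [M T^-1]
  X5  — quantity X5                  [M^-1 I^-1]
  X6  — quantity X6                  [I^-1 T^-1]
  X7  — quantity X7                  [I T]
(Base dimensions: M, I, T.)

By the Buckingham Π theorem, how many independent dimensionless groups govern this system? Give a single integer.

5

Write exponents as rows M,I,T / cols X1,X2,X3,X4,X5,X6,X7:
  M: [-2  0  2  1 -1  0  0]
  I: [-1 -1  1  0 -1 -1  1]
  T: [ 1 -1 -1 -1  0 -1  1]
Row reduction gives pivot columns X1,X2; rank = 2
Π count = n − r = 7 − 2 = 5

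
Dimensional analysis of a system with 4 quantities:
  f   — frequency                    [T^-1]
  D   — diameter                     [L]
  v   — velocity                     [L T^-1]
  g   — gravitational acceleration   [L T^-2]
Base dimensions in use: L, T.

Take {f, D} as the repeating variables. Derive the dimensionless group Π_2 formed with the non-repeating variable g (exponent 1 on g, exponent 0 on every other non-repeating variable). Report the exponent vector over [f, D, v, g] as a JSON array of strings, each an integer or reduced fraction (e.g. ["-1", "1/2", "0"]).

Dimensional matrix (L×T by f×D×v×g):
  L: [ 0  1  1  1]
  T: [-1  0 -1 -2]
Row reduction gives pivot columns f,D; rank = 2
Repeat: f,D; free: v,g
RREF:
  r0: [   1    0    1    2]
  r1: [   0    1    1    1]
Fix exponent of g at 1, v at 0; solve each RREF row for its pivot's exponent:
  r0: exp(f) + (2)·1 = 0 ⇒ exp(f) = -2
  r1: exp(D) + (1)·1 = 0 ⇒ exp(D) = -1
Π_2 = f^-2 · D^-1 · g

["-2", "-1", "0", "1"]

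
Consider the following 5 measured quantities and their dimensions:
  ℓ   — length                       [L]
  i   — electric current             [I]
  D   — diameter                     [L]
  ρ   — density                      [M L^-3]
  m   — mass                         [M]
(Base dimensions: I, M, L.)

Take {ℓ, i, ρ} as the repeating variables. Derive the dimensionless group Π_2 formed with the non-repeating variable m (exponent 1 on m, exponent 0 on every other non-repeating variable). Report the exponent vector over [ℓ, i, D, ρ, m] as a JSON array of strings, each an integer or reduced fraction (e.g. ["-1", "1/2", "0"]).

["-3", "0", "0", "-1", "1"]

Dimensional matrix (I×M×L by ℓ×i×D×ρ×m):
  I: [ 0  1  0  0  0]
  M: [ 0  0  0  1  1]
  L: [ 1  0  1 -3  0]
Row reduction gives pivot columns ℓ,i,ρ; rank = 3
Pivot set = {ℓ,i,ρ}, free = {D,m}
RREF:
  r0: [   1    0    1    0    3]
  r1: [   0    1    0    0    0]
  r2: [   0    0    0    1    1]
Fix exponent of m at 1, D at 0; solve each RREF row for its pivot's exponent:
  r0: exp(ℓ) + (3)·1 = 0 ⇒ exp(ℓ) = -3
  r1: exp(i) + (0)·1 = 0 ⇒ exp(i) = 0
  r2: exp(ρ) + (1)·1 = 0 ⇒ exp(ρ) = -1
Π_2 = ℓ^-3 · ρ^-1 · m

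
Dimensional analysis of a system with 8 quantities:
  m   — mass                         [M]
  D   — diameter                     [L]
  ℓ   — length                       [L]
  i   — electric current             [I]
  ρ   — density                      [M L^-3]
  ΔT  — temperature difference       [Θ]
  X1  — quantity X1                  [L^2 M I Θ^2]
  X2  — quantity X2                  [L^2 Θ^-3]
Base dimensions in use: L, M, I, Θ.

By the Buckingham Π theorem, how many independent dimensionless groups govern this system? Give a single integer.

Exponent matrix [L,M,I,Θ] × [m,D,ℓ,i,ρ,ΔT,X1,X2]:
  L: [ 0  1  1  0 -3  0  2  2]
  M: [ 1  0  0  0  1  0  1  0]
  I: [ 0  0  0  1  0  0  1  0]
  Θ: [ 0  0  0  0  0  1  2 -3]
Row reduction gives pivot columns m,D,i,ΔT; rank = 4
Π count = n − r = 8 − 4 = 4

4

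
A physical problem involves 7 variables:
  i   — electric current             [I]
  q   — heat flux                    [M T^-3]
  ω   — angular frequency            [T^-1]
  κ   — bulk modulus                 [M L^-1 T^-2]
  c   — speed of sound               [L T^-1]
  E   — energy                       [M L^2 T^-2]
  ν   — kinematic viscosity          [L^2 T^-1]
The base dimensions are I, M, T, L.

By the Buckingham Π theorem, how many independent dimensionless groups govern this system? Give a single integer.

3

Write exponents as rows I,M,T,L / cols i,q,ω,κ,c,E,ν:
  I: [ 1  0  0  0  0  0  0]
  M: [ 0  1  0  1  0  1  0]
  T: [ 0 -3 -1 -2 -1 -2 -1]
  L: [ 0  0  0 -1  1  2  2]
Row reduction gives pivot columns i,q,ω,κ; rank = 4
Π count = n − r = 7 − 4 = 3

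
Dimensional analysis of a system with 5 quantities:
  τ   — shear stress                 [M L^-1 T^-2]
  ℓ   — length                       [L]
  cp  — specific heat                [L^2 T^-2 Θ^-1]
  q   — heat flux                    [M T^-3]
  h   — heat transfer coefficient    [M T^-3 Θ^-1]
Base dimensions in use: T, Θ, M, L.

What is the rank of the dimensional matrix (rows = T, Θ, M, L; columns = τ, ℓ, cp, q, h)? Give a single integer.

4

Dimensional matrix (T×Θ×M×L by τ×ℓ×cp×q×h):
  T: [-2  0 -2 -3 -3]
  Θ: [ 0  0 -1  0 -1]
  M: [ 1  0  0  1  1]
  L: [-1  1  2  0  0]
RREF → pivots at {τ,ℓ,cp,q} ⇒ r = 4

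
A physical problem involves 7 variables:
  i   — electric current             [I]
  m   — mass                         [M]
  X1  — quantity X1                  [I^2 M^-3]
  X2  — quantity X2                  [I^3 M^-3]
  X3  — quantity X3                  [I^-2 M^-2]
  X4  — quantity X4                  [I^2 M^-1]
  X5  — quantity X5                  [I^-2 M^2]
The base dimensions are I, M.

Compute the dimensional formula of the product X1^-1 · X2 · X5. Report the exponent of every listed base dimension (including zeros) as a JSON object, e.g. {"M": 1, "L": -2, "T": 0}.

{"I": -1, "M": 2}

Write exponents as rows I,M / cols i,m,X1,X2,X3,X4,X5:
  I: [ 1  0  2  3 -2  2 -2]
  M: [ 0  1 -3 -3 -2 -1  2]
  [I]: (-1)·2+(1)·3+(1)·-2 = -1
  [M]: (-1)·-3+(1)·-3+(1)·2 = 2
⇒ I^-1 M^2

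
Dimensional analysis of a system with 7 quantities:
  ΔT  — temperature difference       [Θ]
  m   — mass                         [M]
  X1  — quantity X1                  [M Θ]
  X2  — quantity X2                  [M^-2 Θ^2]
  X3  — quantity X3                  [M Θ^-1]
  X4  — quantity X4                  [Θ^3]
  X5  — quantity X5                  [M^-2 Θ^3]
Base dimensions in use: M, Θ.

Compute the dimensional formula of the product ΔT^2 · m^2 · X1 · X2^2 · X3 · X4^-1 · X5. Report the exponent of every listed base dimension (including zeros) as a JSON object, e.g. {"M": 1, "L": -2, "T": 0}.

{"M": -2, "Θ": 6}

Exponent matrix [M,Θ] × [ΔT,m,X1,X2,X3,X4,X5]:
  M: [ 0  1  1 -2  1  0 -2]
  Θ: [ 1  0  1  2 -1  3  3]
  [M]: (2)·0+(2)·1+(1)·1+(2)·-2+(1)·1+(-1)·0+(1)·-2 = -2
  [Θ]: (2)·1+(2)·0+(1)·1+(2)·2+(1)·-1+(-1)·3+(1)·3 = 6
⇒ M^-2 Θ^6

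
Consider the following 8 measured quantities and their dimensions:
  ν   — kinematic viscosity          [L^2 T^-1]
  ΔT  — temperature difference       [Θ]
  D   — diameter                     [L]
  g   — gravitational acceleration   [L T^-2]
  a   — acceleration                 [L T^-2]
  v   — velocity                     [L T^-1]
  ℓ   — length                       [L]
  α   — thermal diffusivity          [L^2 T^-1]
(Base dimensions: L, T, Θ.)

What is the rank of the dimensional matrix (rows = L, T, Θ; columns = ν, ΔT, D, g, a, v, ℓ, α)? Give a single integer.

Exponent matrix [L,T,Θ] × [ν,ΔT,D,g,a,v,ℓ,α]:
  L: [ 2  0  1  1  1  1  1  2]
  T: [-1  0  0 -2 -2 -1  0 -1]
  Θ: [ 0  1  0  0  0  0  0  0]
RREF → pivots at {ν,ΔT,D} ⇒ r = 3

3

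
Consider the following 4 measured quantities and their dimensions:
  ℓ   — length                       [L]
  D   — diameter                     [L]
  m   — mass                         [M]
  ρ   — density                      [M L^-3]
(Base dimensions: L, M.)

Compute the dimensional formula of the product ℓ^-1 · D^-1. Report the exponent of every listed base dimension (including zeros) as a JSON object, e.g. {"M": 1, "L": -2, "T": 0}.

{"L": -2, "M": 0}

Exponent matrix [L,M] × [ℓ,D,m,ρ]:
  L: [ 1  1  0 -3]
  M: [ 0  0  1  1]
  [L]: (-1)·1+(-1)·1 = -2
  [M]: (-1)·0+(-1)·0 = 0
⇒ L^-2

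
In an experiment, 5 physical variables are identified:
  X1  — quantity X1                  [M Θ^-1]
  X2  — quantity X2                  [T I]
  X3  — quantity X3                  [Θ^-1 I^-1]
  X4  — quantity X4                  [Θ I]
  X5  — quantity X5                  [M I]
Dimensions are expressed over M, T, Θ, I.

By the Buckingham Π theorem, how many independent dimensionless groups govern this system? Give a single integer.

Write exponents as rows M,T,Θ,I / cols X1,X2,X3,X4,X5:
  M: [ 1  0  0  0  1]
  T: [ 0  1  0  0  0]
  Θ: [-1  0 -1  1  0]
  I: [ 0  1 -1  1  1]
Row reduction gives pivot columns X1,X2,X3; rank = 3
n=5, r=3 ⇒ 2 dimensionless groups

2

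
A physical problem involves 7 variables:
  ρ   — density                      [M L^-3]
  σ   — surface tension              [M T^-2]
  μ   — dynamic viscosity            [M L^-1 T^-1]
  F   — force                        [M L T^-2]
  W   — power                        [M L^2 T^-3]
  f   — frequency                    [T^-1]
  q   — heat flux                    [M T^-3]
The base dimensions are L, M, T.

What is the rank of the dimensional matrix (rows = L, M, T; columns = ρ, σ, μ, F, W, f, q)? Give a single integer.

Dimensional matrix (L×M×T by ρ×σ×μ×F×W×f×q):
  L: [-3  0 -1  1  2  0  0]
  M: [ 1  1  1  1  1  0  1]
  T: [ 0 -2 -1 -2 -3 -1 -3]
Row reduction gives pivot columns ρ,σ,μ; rank = 3

3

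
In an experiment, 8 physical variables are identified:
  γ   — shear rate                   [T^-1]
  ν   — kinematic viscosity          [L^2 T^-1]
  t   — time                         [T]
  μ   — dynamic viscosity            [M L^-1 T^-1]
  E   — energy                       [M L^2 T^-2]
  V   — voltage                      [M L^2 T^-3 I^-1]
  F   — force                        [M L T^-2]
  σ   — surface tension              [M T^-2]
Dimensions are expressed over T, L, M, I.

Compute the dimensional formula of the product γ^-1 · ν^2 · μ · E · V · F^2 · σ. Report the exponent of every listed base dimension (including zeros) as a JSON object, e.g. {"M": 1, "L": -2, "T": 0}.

{"T": -13, "L": 9, "M": 6, "I": -1}

Dimensional matrix (T×L×M×I by γ×ν×t×μ×E×V×F×σ):
  T: [-1 -1  1 -1 -2 -3 -2 -2]
  L: [ 0  2  0 -1  2  2  1  0]
  M: [ 0  0  0  1  1  1  1  1]
  I: [ 0  0  0  0  0 -1  0  0]
  [T]: (-1)·-1+(2)·-1+(1)·-1+(1)·-2+(1)·-3+(2)·-2+(1)·-2 = -13
  [L]: (-1)·0+(2)·2+(1)·-1+(1)·2+(1)·2+(2)·1+(1)·0 = 9
  [M]: (-1)·0+(2)·0+(1)·1+(1)·1+(1)·1+(2)·1+(1)·1 = 6
  [I]: (-1)·0+(2)·0+(1)·0+(1)·0+(1)·-1+(2)·0+(1)·0 = -1
⇒ T^-13 L^9 M^6 I^-1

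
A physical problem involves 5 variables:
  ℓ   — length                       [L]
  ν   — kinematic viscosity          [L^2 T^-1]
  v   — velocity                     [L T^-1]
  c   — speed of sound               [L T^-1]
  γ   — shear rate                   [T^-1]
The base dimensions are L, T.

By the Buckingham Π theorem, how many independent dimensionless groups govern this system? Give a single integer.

Exponent matrix [L,T] × [ℓ,ν,v,c,γ]:
  L: [ 1  2  1  1  0]
  T: [ 0 -1 -1 -1 -1]
RREF → pivots at {ℓ,ν} ⇒ r = 2
Π count = n − r = 5 − 2 = 3

3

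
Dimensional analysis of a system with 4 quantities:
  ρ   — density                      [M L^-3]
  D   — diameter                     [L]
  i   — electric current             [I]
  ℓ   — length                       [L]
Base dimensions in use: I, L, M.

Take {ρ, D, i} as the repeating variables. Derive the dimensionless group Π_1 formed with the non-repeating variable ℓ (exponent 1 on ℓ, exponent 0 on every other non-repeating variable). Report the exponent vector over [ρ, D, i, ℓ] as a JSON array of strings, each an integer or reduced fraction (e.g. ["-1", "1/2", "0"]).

["0", "-1", "0", "1"]

Dimensional matrix (I×L×M by ρ×D×i×ℓ):
  I: [ 0  0  1  0]
  L: [-3  1  0  1]
  M: [ 1  0  0  0]
Row reduction gives pivot columns ρ,D,i; rank = 3
Pivot set = {ρ,D,i}, free = {ℓ}
RREF:
  r0: [   1    0    0    0]
  r1: [   0    1    0    1]
  r2: [   0    0    1    0]
Fix exponent of ℓ at 1; solve each RREF row for its pivot's exponent:
  r0: exp(ρ) + (0)·1 = 0 ⇒ exp(ρ) = 0
  r1: exp(D) + (1)·1 = 0 ⇒ exp(D) = -1
  r2: exp(i) + (0)·1 = 0 ⇒ exp(i) = 0
Π_1 = D^-1 · ℓ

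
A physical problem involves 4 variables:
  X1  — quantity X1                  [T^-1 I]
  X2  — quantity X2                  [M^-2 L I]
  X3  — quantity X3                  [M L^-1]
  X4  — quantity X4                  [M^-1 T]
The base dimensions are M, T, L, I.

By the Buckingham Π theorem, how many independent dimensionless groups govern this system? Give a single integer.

1

Dimensional matrix (M×T×L×I by X1×X2×X3×X4):
  M: [ 0 -2  1 -1]
  T: [-1  0  0  1]
  L: [ 0  1 -1  0]
  I: [ 1  1  0  0]
RREF → pivots at {X1,X2,X3} ⇒ r = 3
Π count = n − r = 4 − 3 = 1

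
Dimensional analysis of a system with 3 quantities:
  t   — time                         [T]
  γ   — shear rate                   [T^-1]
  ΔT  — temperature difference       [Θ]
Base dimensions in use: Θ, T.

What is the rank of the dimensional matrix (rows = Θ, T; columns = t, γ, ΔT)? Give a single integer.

2

Exponent matrix [Θ,T] × [t,γ,ΔT]:
  Θ: [ 0  0  1]
  T: [ 1 -1  0]
RREF → pivots at {t,ΔT} ⇒ r = 2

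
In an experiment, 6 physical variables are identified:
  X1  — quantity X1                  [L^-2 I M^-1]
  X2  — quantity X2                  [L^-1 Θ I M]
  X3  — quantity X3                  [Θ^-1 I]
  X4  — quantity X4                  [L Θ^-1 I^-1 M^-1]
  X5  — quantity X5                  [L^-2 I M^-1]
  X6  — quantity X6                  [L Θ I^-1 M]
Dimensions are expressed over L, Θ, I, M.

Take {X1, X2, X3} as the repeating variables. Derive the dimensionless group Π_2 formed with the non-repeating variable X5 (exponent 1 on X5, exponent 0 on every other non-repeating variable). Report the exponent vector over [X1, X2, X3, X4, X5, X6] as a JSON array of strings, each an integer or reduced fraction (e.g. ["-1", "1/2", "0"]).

Dimensional matrix (L×Θ×I×M by X1×X2×X3×X4×X5×X6):
  L: [-2 -1  0  1 -2  1]
  Θ: [ 0  1 -1 -1  0  1]
  I: [ 1  1  1 -1  1 -1]
  M: [-1  1  0 -1 -1  1]
Echelon form has 3 nonzero rows (pivots: X1,X2,X3)
Pivot set = {X1,X2,X3}, free = {X4,X5,X6}
RREF:
  r0: [   1    0    0    0    1 -2/3]
  r1: [   0    1    0   -1    0  1/3]
  r2: [   0    0    1    0    0 -2/3]
  r3: [   0    0    0    0    0    0]
Fix exponent of X5 at 1, X4 at 0, X6 at 0; solve each RREF row for its pivot's exponent:
  r0: exp(X1) + (1)·1 = 0 ⇒ exp(X1) = -1
  r1: exp(X2) + (0)·1 = 0 ⇒ exp(X2) = 0
  r2: exp(X3) + (0)·1 = 0 ⇒ exp(X3) = 0
Π_2 = X1^-1 · X5

["-1", "0", "0", "0", "1", "0"]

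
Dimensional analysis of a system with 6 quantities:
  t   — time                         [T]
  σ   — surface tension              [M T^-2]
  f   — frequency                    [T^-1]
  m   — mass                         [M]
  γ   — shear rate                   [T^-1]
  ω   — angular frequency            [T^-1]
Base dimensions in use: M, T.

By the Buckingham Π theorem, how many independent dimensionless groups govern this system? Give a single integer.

Dimensional matrix (M×T by t×σ×f×m×γ×ω):
  M: [ 0  1  0  1  0  0]
  T: [ 1 -2 -1  0 -1 -1]
RREF → pivots at {t,σ} ⇒ r = 2
n=6, r=2 ⇒ 4 dimensionless groups

4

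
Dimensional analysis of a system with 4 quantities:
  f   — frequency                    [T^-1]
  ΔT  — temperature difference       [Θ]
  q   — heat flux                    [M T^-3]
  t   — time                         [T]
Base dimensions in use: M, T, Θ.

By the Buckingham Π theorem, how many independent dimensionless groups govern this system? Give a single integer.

1

Exponent matrix [M,T,Θ] × [f,ΔT,q,t]:
  M: [ 0  0  1  0]
  T: [-1  0 -3  1]
  Θ: [ 0  1  0  0]
Row reduction gives pivot columns f,ΔT,q; rank = 3
4 vars − rank 3 = 1 Π group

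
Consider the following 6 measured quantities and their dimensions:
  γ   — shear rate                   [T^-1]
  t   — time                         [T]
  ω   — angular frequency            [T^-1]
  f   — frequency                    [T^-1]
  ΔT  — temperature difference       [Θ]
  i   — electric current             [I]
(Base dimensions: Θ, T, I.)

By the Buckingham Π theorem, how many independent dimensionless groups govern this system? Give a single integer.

Exponent matrix [Θ,T,I] × [γ,t,ω,f,ΔT,i]:
  Θ: [ 0  0  0  0  1  0]
  T: [-1  1 -1 -1  0  0]
  I: [ 0  0  0  0  0  1]
RREF → pivots at {γ,ΔT,i} ⇒ r = 3
6 vars − rank 3 = 3 Π groups

3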